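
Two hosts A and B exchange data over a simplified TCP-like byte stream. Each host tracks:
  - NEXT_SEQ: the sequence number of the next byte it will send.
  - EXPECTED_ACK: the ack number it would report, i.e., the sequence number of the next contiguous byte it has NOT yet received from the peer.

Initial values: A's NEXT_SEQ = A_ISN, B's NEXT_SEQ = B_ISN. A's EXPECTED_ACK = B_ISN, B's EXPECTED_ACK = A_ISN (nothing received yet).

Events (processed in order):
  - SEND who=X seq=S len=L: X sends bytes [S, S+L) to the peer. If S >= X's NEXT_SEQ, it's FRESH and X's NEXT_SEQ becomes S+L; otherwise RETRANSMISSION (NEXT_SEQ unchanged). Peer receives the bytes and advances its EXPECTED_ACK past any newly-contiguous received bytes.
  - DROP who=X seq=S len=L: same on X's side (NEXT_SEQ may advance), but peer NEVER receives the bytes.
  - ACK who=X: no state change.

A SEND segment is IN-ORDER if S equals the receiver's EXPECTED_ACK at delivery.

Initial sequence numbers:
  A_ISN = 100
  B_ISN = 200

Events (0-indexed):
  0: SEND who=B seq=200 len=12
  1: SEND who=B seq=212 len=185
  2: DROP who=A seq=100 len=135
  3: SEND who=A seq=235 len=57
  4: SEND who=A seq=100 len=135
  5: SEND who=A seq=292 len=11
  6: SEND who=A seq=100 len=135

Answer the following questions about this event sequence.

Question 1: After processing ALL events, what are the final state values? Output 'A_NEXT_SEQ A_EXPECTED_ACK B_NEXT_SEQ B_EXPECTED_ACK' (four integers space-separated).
Answer: 303 397 397 303

Derivation:
After event 0: A_seq=100 A_ack=212 B_seq=212 B_ack=100
After event 1: A_seq=100 A_ack=397 B_seq=397 B_ack=100
After event 2: A_seq=235 A_ack=397 B_seq=397 B_ack=100
After event 3: A_seq=292 A_ack=397 B_seq=397 B_ack=100
After event 4: A_seq=292 A_ack=397 B_seq=397 B_ack=292
After event 5: A_seq=303 A_ack=397 B_seq=397 B_ack=303
After event 6: A_seq=303 A_ack=397 B_seq=397 B_ack=303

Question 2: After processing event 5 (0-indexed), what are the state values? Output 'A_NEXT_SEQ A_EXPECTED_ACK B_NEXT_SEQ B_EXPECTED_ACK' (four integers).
After event 0: A_seq=100 A_ack=212 B_seq=212 B_ack=100
After event 1: A_seq=100 A_ack=397 B_seq=397 B_ack=100
After event 2: A_seq=235 A_ack=397 B_seq=397 B_ack=100
After event 3: A_seq=292 A_ack=397 B_seq=397 B_ack=100
After event 4: A_seq=292 A_ack=397 B_seq=397 B_ack=292
After event 5: A_seq=303 A_ack=397 B_seq=397 B_ack=303

303 397 397 303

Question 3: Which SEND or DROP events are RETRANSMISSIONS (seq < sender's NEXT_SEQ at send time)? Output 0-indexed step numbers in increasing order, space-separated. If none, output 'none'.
Step 0: SEND seq=200 -> fresh
Step 1: SEND seq=212 -> fresh
Step 2: DROP seq=100 -> fresh
Step 3: SEND seq=235 -> fresh
Step 4: SEND seq=100 -> retransmit
Step 5: SEND seq=292 -> fresh
Step 6: SEND seq=100 -> retransmit

Answer: 4 6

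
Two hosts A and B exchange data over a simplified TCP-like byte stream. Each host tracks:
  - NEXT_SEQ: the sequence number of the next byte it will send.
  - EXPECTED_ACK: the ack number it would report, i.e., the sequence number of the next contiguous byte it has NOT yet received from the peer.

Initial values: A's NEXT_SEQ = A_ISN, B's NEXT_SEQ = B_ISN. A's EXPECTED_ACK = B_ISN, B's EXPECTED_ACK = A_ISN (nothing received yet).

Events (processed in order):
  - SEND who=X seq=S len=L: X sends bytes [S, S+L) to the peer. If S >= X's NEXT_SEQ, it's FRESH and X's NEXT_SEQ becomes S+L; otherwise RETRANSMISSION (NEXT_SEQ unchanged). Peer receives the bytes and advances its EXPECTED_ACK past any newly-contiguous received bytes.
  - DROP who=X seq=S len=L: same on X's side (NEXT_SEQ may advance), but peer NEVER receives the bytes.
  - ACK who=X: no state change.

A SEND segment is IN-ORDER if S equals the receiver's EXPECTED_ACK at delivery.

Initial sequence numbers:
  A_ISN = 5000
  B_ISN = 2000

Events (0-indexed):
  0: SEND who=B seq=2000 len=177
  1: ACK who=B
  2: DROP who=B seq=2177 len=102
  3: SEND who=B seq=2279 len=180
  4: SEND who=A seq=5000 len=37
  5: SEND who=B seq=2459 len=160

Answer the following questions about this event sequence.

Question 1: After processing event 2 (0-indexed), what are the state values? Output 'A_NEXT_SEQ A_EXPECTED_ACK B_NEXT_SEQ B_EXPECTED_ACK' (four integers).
After event 0: A_seq=5000 A_ack=2177 B_seq=2177 B_ack=5000
After event 1: A_seq=5000 A_ack=2177 B_seq=2177 B_ack=5000
After event 2: A_seq=5000 A_ack=2177 B_seq=2279 B_ack=5000

5000 2177 2279 5000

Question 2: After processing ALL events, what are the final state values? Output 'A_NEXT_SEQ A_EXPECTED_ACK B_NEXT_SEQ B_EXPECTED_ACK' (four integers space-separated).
Answer: 5037 2177 2619 5037

Derivation:
After event 0: A_seq=5000 A_ack=2177 B_seq=2177 B_ack=5000
After event 1: A_seq=5000 A_ack=2177 B_seq=2177 B_ack=5000
After event 2: A_seq=5000 A_ack=2177 B_seq=2279 B_ack=5000
After event 3: A_seq=5000 A_ack=2177 B_seq=2459 B_ack=5000
After event 4: A_seq=5037 A_ack=2177 B_seq=2459 B_ack=5037
After event 5: A_seq=5037 A_ack=2177 B_seq=2619 B_ack=5037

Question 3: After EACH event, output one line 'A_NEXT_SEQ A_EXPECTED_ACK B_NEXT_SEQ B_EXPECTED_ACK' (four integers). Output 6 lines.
5000 2177 2177 5000
5000 2177 2177 5000
5000 2177 2279 5000
5000 2177 2459 5000
5037 2177 2459 5037
5037 2177 2619 5037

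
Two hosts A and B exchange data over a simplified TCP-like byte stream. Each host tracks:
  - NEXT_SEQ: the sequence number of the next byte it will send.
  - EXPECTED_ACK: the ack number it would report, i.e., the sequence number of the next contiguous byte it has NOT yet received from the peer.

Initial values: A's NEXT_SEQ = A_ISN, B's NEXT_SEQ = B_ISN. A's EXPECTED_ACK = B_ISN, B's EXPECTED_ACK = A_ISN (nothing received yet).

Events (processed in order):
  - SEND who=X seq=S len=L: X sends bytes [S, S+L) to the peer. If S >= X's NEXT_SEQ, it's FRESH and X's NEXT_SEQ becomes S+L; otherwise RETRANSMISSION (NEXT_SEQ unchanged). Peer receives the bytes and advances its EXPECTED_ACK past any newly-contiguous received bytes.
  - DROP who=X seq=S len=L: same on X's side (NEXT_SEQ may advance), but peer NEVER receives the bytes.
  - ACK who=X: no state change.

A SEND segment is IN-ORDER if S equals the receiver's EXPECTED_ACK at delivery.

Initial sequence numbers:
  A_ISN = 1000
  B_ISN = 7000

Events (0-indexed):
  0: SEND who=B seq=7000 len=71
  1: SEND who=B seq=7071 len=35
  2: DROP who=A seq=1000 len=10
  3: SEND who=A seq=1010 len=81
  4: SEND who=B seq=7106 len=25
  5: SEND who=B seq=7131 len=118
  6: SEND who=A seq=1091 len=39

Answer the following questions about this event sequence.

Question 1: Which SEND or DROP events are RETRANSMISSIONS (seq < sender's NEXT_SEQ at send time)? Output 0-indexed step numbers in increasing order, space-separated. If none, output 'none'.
Step 0: SEND seq=7000 -> fresh
Step 1: SEND seq=7071 -> fresh
Step 2: DROP seq=1000 -> fresh
Step 3: SEND seq=1010 -> fresh
Step 4: SEND seq=7106 -> fresh
Step 5: SEND seq=7131 -> fresh
Step 6: SEND seq=1091 -> fresh

Answer: none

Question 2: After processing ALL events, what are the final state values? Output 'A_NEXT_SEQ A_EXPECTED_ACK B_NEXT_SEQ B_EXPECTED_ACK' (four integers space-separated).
Answer: 1130 7249 7249 1000

Derivation:
After event 0: A_seq=1000 A_ack=7071 B_seq=7071 B_ack=1000
After event 1: A_seq=1000 A_ack=7106 B_seq=7106 B_ack=1000
After event 2: A_seq=1010 A_ack=7106 B_seq=7106 B_ack=1000
After event 3: A_seq=1091 A_ack=7106 B_seq=7106 B_ack=1000
After event 4: A_seq=1091 A_ack=7131 B_seq=7131 B_ack=1000
After event 5: A_seq=1091 A_ack=7249 B_seq=7249 B_ack=1000
After event 6: A_seq=1130 A_ack=7249 B_seq=7249 B_ack=1000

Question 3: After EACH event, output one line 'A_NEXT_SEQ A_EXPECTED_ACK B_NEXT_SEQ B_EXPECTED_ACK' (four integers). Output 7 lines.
1000 7071 7071 1000
1000 7106 7106 1000
1010 7106 7106 1000
1091 7106 7106 1000
1091 7131 7131 1000
1091 7249 7249 1000
1130 7249 7249 1000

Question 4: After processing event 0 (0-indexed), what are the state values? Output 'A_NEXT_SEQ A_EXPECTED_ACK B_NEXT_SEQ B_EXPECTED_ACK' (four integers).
After event 0: A_seq=1000 A_ack=7071 B_seq=7071 B_ack=1000

1000 7071 7071 1000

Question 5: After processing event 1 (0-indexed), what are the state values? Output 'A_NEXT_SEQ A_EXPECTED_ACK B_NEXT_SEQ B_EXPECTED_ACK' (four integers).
After event 0: A_seq=1000 A_ack=7071 B_seq=7071 B_ack=1000
After event 1: A_seq=1000 A_ack=7106 B_seq=7106 B_ack=1000

1000 7106 7106 1000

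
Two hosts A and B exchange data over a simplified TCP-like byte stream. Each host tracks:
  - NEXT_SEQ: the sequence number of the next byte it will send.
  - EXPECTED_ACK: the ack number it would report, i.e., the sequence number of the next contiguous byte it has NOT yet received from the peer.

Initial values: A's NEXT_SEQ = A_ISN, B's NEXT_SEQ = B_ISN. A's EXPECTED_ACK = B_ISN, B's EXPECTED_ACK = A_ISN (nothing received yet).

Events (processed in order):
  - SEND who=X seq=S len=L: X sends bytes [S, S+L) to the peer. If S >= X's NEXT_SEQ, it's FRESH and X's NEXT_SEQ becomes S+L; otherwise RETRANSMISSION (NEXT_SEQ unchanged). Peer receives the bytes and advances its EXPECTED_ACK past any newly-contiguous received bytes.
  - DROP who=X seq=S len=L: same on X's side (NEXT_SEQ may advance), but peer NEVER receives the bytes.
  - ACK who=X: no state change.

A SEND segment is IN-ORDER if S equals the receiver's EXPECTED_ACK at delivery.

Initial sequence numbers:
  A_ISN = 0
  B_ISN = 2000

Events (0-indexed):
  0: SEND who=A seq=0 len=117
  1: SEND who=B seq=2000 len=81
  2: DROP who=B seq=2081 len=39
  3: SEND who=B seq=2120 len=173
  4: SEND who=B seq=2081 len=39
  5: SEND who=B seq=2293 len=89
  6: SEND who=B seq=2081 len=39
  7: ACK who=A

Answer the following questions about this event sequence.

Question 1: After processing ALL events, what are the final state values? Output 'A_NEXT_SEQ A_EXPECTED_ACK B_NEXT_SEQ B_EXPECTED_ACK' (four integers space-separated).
Answer: 117 2382 2382 117

Derivation:
After event 0: A_seq=117 A_ack=2000 B_seq=2000 B_ack=117
After event 1: A_seq=117 A_ack=2081 B_seq=2081 B_ack=117
After event 2: A_seq=117 A_ack=2081 B_seq=2120 B_ack=117
After event 3: A_seq=117 A_ack=2081 B_seq=2293 B_ack=117
After event 4: A_seq=117 A_ack=2293 B_seq=2293 B_ack=117
After event 5: A_seq=117 A_ack=2382 B_seq=2382 B_ack=117
After event 6: A_seq=117 A_ack=2382 B_seq=2382 B_ack=117
After event 7: A_seq=117 A_ack=2382 B_seq=2382 B_ack=117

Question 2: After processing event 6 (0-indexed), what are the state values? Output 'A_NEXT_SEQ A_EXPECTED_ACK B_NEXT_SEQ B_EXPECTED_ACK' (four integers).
After event 0: A_seq=117 A_ack=2000 B_seq=2000 B_ack=117
After event 1: A_seq=117 A_ack=2081 B_seq=2081 B_ack=117
After event 2: A_seq=117 A_ack=2081 B_seq=2120 B_ack=117
After event 3: A_seq=117 A_ack=2081 B_seq=2293 B_ack=117
After event 4: A_seq=117 A_ack=2293 B_seq=2293 B_ack=117
After event 5: A_seq=117 A_ack=2382 B_seq=2382 B_ack=117
After event 6: A_seq=117 A_ack=2382 B_seq=2382 B_ack=117

117 2382 2382 117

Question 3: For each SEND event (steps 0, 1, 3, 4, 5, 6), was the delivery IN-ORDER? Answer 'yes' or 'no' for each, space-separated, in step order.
Step 0: SEND seq=0 -> in-order
Step 1: SEND seq=2000 -> in-order
Step 3: SEND seq=2120 -> out-of-order
Step 4: SEND seq=2081 -> in-order
Step 5: SEND seq=2293 -> in-order
Step 6: SEND seq=2081 -> out-of-order

Answer: yes yes no yes yes no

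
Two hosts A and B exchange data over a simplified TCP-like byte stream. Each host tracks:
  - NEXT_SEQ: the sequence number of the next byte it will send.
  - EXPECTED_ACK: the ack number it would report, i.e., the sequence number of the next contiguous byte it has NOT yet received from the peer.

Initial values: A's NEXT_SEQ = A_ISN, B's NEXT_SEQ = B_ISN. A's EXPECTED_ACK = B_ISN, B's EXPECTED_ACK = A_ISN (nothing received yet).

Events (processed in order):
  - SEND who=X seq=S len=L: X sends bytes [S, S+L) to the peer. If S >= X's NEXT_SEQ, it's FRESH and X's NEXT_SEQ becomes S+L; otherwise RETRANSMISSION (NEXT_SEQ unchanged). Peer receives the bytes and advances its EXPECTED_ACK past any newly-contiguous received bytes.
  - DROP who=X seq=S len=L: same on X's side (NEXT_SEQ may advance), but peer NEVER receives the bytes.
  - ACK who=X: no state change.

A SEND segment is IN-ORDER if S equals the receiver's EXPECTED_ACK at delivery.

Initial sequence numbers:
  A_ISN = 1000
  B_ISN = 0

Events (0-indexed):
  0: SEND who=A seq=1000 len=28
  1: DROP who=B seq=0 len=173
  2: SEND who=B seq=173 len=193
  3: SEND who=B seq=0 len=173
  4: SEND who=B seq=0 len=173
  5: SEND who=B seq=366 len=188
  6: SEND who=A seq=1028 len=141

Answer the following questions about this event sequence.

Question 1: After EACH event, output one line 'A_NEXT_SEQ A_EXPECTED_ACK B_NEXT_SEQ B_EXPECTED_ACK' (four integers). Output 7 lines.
1028 0 0 1028
1028 0 173 1028
1028 0 366 1028
1028 366 366 1028
1028 366 366 1028
1028 554 554 1028
1169 554 554 1169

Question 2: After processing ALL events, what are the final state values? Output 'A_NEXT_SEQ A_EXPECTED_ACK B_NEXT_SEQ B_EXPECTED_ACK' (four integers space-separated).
Answer: 1169 554 554 1169

Derivation:
After event 0: A_seq=1028 A_ack=0 B_seq=0 B_ack=1028
After event 1: A_seq=1028 A_ack=0 B_seq=173 B_ack=1028
After event 2: A_seq=1028 A_ack=0 B_seq=366 B_ack=1028
After event 3: A_seq=1028 A_ack=366 B_seq=366 B_ack=1028
After event 4: A_seq=1028 A_ack=366 B_seq=366 B_ack=1028
After event 5: A_seq=1028 A_ack=554 B_seq=554 B_ack=1028
After event 6: A_seq=1169 A_ack=554 B_seq=554 B_ack=1169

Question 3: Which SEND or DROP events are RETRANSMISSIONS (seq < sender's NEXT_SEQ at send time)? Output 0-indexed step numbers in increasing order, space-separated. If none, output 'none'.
Answer: 3 4

Derivation:
Step 0: SEND seq=1000 -> fresh
Step 1: DROP seq=0 -> fresh
Step 2: SEND seq=173 -> fresh
Step 3: SEND seq=0 -> retransmit
Step 4: SEND seq=0 -> retransmit
Step 5: SEND seq=366 -> fresh
Step 6: SEND seq=1028 -> fresh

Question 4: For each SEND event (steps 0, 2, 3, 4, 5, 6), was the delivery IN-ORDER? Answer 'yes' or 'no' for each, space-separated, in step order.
Step 0: SEND seq=1000 -> in-order
Step 2: SEND seq=173 -> out-of-order
Step 3: SEND seq=0 -> in-order
Step 4: SEND seq=0 -> out-of-order
Step 5: SEND seq=366 -> in-order
Step 6: SEND seq=1028 -> in-order

Answer: yes no yes no yes yes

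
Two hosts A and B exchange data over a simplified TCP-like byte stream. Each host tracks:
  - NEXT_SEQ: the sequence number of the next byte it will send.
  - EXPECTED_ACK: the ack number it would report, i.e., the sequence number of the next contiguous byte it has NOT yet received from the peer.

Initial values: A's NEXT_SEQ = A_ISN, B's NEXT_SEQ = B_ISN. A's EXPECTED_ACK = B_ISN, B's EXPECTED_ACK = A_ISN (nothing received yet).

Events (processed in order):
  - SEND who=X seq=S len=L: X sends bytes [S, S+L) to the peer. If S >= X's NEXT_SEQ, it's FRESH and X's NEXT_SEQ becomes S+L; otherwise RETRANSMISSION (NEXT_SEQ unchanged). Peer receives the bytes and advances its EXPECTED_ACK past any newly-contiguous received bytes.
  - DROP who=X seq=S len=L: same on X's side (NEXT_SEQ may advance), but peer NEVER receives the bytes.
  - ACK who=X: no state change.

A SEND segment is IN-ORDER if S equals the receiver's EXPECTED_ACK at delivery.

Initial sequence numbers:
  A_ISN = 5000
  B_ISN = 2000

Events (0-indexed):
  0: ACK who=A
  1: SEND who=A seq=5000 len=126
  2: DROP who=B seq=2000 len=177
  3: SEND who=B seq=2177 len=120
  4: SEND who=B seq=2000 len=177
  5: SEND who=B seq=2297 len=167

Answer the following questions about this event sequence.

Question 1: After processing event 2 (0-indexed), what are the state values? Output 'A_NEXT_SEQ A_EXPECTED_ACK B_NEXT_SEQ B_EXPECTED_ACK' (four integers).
After event 0: A_seq=5000 A_ack=2000 B_seq=2000 B_ack=5000
After event 1: A_seq=5126 A_ack=2000 B_seq=2000 B_ack=5126
After event 2: A_seq=5126 A_ack=2000 B_seq=2177 B_ack=5126

5126 2000 2177 5126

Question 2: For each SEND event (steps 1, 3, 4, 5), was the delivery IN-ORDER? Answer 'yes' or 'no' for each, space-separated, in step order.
Answer: yes no yes yes

Derivation:
Step 1: SEND seq=5000 -> in-order
Step 3: SEND seq=2177 -> out-of-order
Step 4: SEND seq=2000 -> in-order
Step 5: SEND seq=2297 -> in-order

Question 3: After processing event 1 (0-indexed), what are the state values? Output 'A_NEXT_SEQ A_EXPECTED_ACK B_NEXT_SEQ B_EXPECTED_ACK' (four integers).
After event 0: A_seq=5000 A_ack=2000 B_seq=2000 B_ack=5000
After event 1: A_seq=5126 A_ack=2000 B_seq=2000 B_ack=5126

5126 2000 2000 5126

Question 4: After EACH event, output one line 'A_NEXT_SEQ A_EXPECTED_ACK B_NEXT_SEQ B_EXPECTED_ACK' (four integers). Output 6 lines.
5000 2000 2000 5000
5126 2000 2000 5126
5126 2000 2177 5126
5126 2000 2297 5126
5126 2297 2297 5126
5126 2464 2464 5126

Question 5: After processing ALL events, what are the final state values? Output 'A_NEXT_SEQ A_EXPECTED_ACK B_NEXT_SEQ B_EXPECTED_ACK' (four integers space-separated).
After event 0: A_seq=5000 A_ack=2000 B_seq=2000 B_ack=5000
After event 1: A_seq=5126 A_ack=2000 B_seq=2000 B_ack=5126
After event 2: A_seq=5126 A_ack=2000 B_seq=2177 B_ack=5126
After event 3: A_seq=5126 A_ack=2000 B_seq=2297 B_ack=5126
After event 4: A_seq=5126 A_ack=2297 B_seq=2297 B_ack=5126
After event 5: A_seq=5126 A_ack=2464 B_seq=2464 B_ack=5126

Answer: 5126 2464 2464 5126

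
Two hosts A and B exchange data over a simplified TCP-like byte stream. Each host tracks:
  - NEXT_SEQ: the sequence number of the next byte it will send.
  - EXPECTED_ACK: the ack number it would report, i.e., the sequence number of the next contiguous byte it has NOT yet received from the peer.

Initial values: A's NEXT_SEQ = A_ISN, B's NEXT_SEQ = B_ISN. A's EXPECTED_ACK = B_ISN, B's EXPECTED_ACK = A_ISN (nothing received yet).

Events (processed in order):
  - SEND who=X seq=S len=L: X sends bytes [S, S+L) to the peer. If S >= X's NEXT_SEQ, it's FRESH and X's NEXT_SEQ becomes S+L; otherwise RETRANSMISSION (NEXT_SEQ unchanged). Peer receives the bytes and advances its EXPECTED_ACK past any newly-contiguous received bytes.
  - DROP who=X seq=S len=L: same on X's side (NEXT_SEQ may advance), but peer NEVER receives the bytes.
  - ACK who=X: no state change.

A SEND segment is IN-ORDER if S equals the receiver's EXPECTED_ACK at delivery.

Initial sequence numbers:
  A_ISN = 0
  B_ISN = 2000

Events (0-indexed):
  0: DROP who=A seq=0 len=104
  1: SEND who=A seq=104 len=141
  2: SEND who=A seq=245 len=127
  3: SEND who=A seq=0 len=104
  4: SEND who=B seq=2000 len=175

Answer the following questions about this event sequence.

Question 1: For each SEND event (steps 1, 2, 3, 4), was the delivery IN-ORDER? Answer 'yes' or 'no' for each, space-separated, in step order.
Step 1: SEND seq=104 -> out-of-order
Step 2: SEND seq=245 -> out-of-order
Step 3: SEND seq=0 -> in-order
Step 4: SEND seq=2000 -> in-order

Answer: no no yes yes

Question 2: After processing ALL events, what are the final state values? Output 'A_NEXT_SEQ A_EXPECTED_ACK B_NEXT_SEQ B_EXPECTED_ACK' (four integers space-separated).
Answer: 372 2175 2175 372

Derivation:
After event 0: A_seq=104 A_ack=2000 B_seq=2000 B_ack=0
After event 1: A_seq=245 A_ack=2000 B_seq=2000 B_ack=0
After event 2: A_seq=372 A_ack=2000 B_seq=2000 B_ack=0
After event 3: A_seq=372 A_ack=2000 B_seq=2000 B_ack=372
After event 4: A_seq=372 A_ack=2175 B_seq=2175 B_ack=372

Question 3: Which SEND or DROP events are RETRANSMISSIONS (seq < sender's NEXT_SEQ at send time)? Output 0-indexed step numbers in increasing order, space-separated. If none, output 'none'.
Step 0: DROP seq=0 -> fresh
Step 1: SEND seq=104 -> fresh
Step 2: SEND seq=245 -> fresh
Step 3: SEND seq=0 -> retransmit
Step 4: SEND seq=2000 -> fresh

Answer: 3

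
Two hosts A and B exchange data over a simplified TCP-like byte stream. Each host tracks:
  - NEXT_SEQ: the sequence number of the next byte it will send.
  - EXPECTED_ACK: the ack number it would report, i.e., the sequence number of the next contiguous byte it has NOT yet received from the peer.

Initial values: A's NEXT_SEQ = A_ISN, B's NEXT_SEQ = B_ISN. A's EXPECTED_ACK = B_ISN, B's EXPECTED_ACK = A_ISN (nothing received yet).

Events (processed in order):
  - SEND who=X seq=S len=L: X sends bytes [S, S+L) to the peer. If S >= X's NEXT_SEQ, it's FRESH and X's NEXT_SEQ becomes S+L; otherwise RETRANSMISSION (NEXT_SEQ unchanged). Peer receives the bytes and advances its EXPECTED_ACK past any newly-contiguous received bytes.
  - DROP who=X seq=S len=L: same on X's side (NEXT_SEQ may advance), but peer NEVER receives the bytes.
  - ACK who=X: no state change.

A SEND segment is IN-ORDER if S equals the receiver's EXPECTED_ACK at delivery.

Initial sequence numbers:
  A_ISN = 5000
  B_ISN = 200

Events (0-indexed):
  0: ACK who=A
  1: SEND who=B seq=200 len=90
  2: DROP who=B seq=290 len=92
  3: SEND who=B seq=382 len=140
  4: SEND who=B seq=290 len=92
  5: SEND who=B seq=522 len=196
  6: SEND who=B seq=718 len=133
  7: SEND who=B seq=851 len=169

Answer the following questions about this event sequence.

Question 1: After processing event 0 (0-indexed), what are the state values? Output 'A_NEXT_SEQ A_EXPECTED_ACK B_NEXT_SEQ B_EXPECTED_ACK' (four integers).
After event 0: A_seq=5000 A_ack=200 B_seq=200 B_ack=5000

5000 200 200 5000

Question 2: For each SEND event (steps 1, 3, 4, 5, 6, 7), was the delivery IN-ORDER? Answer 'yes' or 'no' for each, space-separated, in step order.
Answer: yes no yes yes yes yes

Derivation:
Step 1: SEND seq=200 -> in-order
Step 3: SEND seq=382 -> out-of-order
Step 4: SEND seq=290 -> in-order
Step 5: SEND seq=522 -> in-order
Step 6: SEND seq=718 -> in-order
Step 7: SEND seq=851 -> in-order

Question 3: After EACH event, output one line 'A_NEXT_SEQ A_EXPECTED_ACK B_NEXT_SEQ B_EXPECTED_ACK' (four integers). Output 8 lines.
5000 200 200 5000
5000 290 290 5000
5000 290 382 5000
5000 290 522 5000
5000 522 522 5000
5000 718 718 5000
5000 851 851 5000
5000 1020 1020 5000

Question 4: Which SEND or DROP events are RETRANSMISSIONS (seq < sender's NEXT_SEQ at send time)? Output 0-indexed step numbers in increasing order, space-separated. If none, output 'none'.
Answer: 4

Derivation:
Step 1: SEND seq=200 -> fresh
Step 2: DROP seq=290 -> fresh
Step 3: SEND seq=382 -> fresh
Step 4: SEND seq=290 -> retransmit
Step 5: SEND seq=522 -> fresh
Step 6: SEND seq=718 -> fresh
Step 7: SEND seq=851 -> fresh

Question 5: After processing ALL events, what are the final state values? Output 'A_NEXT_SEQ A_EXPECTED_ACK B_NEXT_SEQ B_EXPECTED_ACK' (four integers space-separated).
Answer: 5000 1020 1020 5000

Derivation:
After event 0: A_seq=5000 A_ack=200 B_seq=200 B_ack=5000
After event 1: A_seq=5000 A_ack=290 B_seq=290 B_ack=5000
After event 2: A_seq=5000 A_ack=290 B_seq=382 B_ack=5000
After event 3: A_seq=5000 A_ack=290 B_seq=522 B_ack=5000
After event 4: A_seq=5000 A_ack=522 B_seq=522 B_ack=5000
After event 5: A_seq=5000 A_ack=718 B_seq=718 B_ack=5000
After event 6: A_seq=5000 A_ack=851 B_seq=851 B_ack=5000
After event 7: A_seq=5000 A_ack=1020 B_seq=1020 B_ack=5000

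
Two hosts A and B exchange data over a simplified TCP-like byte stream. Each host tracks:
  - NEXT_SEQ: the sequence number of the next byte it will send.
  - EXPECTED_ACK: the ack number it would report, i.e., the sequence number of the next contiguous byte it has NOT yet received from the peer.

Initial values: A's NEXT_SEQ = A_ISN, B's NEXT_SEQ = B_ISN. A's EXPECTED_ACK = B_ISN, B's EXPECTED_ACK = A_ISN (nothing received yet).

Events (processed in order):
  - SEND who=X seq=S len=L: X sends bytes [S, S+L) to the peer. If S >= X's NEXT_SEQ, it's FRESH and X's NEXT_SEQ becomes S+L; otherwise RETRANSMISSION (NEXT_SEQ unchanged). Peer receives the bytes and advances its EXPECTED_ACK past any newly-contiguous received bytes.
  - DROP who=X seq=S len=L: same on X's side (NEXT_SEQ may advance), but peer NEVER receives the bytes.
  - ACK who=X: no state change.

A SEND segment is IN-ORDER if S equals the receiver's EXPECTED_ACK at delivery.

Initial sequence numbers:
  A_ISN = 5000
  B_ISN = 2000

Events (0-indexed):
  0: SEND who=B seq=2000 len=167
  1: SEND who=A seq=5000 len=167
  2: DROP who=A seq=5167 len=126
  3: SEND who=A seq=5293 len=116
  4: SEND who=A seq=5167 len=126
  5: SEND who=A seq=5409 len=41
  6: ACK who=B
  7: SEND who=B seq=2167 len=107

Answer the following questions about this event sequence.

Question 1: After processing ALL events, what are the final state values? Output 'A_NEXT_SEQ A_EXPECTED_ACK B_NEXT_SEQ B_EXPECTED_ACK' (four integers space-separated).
After event 0: A_seq=5000 A_ack=2167 B_seq=2167 B_ack=5000
After event 1: A_seq=5167 A_ack=2167 B_seq=2167 B_ack=5167
After event 2: A_seq=5293 A_ack=2167 B_seq=2167 B_ack=5167
After event 3: A_seq=5409 A_ack=2167 B_seq=2167 B_ack=5167
After event 4: A_seq=5409 A_ack=2167 B_seq=2167 B_ack=5409
After event 5: A_seq=5450 A_ack=2167 B_seq=2167 B_ack=5450
After event 6: A_seq=5450 A_ack=2167 B_seq=2167 B_ack=5450
After event 7: A_seq=5450 A_ack=2274 B_seq=2274 B_ack=5450

Answer: 5450 2274 2274 5450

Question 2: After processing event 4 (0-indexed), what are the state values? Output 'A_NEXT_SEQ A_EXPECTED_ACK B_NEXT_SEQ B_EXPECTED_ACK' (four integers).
After event 0: A_seq=5000 A_ack=2167 B_seq=2167 B_ack=5000
After event 1: A_seq=5167 A_ack=2167 B_seq=2167 B_ack=5167
After event 2: A_seq=5293 A_ack=2167 B_seq=2167 B_ack=5167
After event 3: A_seq=5409 A_ack=2167 B_seq=2167 B_ack=5167
After event 4: A_seq=5409 A_ack=2167 B_seq=2167 B_ack=5409

5409 2167 2167 5409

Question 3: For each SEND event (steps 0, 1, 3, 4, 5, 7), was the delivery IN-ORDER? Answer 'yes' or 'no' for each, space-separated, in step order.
Answer: yes yes no yes yes yes

Derivation:
Step 0: SEND seq=2000 -> in-order
Step 1: SEND seq=5000 -> in-order
Step 3: SEND seq=5293 -> out-of-order
Step 4: SEND seq=5167 -> in-order
Step 5: SEND seq=5409 -> in-order
Step 7: SEND seq=2167 -> in-order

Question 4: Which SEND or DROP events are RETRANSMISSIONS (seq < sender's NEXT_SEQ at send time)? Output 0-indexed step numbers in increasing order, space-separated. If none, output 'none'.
Answer: 4

Derivation:
Step 0: SEND seq=2000 -> fresh
Step 1: SEND seq=5000 -> fresh
Step 2: DROP seq=5167 -> fresh
Step 3: SEND seq=5293 -> fresh
Step 4: SEND seq=5167 -> retransmit
Step 5: SEND seq=5409 -> fresh
Step 7: SEND seq=2167 -> fresh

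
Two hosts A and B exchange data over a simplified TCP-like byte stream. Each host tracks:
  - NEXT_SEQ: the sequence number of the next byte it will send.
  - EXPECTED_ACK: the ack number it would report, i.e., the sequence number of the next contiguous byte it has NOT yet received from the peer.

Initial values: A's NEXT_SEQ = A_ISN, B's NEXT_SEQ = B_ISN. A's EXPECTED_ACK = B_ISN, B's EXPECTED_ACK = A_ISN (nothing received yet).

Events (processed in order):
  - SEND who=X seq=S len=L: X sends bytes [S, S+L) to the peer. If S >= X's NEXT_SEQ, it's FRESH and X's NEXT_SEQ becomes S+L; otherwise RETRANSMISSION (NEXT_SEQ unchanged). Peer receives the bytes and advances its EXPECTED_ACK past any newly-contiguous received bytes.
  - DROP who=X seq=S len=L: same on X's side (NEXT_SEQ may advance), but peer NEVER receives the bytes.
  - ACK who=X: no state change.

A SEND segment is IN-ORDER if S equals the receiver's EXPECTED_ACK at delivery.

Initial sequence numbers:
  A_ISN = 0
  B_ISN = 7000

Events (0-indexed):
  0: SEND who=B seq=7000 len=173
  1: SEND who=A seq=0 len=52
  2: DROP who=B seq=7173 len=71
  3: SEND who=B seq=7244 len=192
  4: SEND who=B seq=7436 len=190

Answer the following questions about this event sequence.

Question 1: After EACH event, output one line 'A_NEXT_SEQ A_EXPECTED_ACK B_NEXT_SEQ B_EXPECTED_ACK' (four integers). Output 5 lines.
0 7173 7173 0
52 7173 7173 52
52 7173 7244 52
52 7173 7436 52
52 7173 7626 52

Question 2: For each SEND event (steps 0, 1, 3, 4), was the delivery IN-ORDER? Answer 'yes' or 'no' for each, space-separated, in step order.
Step 0: SEND seq=7000 -> in-order
Step 1: SEND seq=0 -> in-order
Step 3: SEND seq=7244 -> out-of-order
Step 4: SEND seq=7436 -> out-of-order

Answer: yes yes no no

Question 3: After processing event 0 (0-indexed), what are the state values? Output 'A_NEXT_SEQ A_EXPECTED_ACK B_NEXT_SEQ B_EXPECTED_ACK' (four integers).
After event 0: A_seq=0 A_ack=7173 B_seq=7173 B_ack=0

0 7173 7173 0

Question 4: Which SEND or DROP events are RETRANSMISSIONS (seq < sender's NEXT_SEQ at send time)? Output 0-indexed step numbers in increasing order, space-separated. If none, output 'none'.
Answer: none

Derivation:
Step 0: SEND seq=7000 -> fresh
Step 1: SEND seq=0 -> fresh
Step 2: DROP seq=7173 -> fresh
Step 3: SEND seq=7244 -> fresh
Step 4: SEND seq=7436 -> fresh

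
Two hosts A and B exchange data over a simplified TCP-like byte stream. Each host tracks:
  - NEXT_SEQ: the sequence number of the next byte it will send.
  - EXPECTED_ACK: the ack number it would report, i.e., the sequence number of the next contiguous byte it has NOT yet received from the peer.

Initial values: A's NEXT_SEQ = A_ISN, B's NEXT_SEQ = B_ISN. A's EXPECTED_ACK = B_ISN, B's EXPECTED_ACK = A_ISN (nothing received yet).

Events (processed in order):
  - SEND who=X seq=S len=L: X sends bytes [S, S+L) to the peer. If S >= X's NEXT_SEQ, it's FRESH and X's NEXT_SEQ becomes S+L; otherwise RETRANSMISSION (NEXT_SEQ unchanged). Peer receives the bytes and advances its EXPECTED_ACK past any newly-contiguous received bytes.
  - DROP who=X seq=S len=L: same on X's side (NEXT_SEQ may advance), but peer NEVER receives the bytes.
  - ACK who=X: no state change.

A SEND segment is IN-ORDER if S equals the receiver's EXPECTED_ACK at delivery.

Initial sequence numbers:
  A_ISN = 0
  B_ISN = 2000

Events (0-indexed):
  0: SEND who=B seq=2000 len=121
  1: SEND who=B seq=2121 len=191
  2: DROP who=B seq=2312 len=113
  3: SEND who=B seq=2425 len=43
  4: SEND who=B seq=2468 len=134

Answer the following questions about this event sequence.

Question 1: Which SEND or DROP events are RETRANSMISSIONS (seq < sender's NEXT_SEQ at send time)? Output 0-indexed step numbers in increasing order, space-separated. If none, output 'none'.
Step 0: SEND seq=2000 -> fresh
Step 1: SEND seq=2121 -> fresh
Step 2: DROP seq=2312 -> fresh
Step 3: SEND seq=2425 -> fresh
Step 4: SEND seq=2468 -> fresh

Answer: none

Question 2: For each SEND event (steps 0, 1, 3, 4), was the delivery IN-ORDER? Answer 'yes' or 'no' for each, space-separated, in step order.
Answer: yes yes no no

Derivation:
Step 0: SEND seq=2000 -> in-order
Step 1: SEND seq=2121 -> in-order
Step 3: SEND seq=2425 -> out-of-order
Step 4: SEND seq=2468 -> out-of-order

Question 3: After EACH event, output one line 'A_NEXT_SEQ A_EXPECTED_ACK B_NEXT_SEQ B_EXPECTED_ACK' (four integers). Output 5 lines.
0 2121 2121 0
0 2312 2312 0
0 2312 2425 0
0 2312 2468 0
0 2312 2602 0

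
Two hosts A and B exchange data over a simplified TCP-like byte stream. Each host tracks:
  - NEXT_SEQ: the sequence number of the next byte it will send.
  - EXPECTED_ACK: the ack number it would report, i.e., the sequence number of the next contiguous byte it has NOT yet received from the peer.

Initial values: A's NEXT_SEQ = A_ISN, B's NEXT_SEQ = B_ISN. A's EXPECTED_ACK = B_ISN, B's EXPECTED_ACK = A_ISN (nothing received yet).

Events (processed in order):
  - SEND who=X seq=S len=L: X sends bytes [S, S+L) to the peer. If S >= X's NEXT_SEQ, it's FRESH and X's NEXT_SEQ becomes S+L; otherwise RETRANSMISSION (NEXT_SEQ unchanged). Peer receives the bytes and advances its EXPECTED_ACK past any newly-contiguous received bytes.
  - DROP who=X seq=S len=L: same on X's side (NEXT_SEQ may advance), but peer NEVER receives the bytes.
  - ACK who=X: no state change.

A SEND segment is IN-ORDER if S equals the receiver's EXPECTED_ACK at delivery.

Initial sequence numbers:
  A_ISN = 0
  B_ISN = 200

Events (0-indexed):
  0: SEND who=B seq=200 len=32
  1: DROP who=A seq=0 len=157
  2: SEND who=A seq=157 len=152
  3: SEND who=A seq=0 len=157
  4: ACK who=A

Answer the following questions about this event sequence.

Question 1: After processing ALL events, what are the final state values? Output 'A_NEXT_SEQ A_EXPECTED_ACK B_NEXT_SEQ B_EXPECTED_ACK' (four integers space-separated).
After event 0: A_seq=0 A_ack=232 B_seq=232 B_ack=0
After event 1: A_seq=157 A_ack=232 B_seq=232 B_ack=0
After event 2: A_seq=309 A_ack=232 B_seq=232 B_ack=0
After event 3: A_seq=309 A_ack=232 B_seq=232 B_ack=309
After event 4: A_seq=309 A_ack=232 B_seq=232 B_ack=309

Answer: 309 232 232 309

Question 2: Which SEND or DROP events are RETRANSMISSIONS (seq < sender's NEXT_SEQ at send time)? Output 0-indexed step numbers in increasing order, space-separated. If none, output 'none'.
Answer: 3

Derivation:
Step 0: SEND seq=200 -> fresh
Step 1: DROP seq=0 -> fresh
Step 2: SEND seq=157 -> fresh
Step 3: SEND seq=0 -> retransmit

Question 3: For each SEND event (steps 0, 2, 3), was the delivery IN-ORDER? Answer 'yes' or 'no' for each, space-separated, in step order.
Step 0: SEND seq=200 -> in-order
Step 2: SEND seq=157 -> out-of-order
Step 3: SEND seq=0 -> in-order

Answer: yes no yes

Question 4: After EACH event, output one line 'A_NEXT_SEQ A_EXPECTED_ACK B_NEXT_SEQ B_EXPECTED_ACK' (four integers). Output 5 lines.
0 232 232 0
157 232 232 0
309 232 232 0
309 232 232 309
309 232 232 309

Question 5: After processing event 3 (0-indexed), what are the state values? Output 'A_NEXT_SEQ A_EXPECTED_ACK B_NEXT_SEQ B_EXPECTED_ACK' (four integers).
After event 0: A_seq=0 A_ack=232 B_seq=232 B_ack=0
After event 1: A_seq=157 A_ack=232 B_seq=232 B_ack=0
After event 2: A_seq=309 A_ack=232 B_seq=232 B_ack=0
After event 3: A_seq=309 A_ack=232 B_seq=232 B_ack=309

309 232 232 309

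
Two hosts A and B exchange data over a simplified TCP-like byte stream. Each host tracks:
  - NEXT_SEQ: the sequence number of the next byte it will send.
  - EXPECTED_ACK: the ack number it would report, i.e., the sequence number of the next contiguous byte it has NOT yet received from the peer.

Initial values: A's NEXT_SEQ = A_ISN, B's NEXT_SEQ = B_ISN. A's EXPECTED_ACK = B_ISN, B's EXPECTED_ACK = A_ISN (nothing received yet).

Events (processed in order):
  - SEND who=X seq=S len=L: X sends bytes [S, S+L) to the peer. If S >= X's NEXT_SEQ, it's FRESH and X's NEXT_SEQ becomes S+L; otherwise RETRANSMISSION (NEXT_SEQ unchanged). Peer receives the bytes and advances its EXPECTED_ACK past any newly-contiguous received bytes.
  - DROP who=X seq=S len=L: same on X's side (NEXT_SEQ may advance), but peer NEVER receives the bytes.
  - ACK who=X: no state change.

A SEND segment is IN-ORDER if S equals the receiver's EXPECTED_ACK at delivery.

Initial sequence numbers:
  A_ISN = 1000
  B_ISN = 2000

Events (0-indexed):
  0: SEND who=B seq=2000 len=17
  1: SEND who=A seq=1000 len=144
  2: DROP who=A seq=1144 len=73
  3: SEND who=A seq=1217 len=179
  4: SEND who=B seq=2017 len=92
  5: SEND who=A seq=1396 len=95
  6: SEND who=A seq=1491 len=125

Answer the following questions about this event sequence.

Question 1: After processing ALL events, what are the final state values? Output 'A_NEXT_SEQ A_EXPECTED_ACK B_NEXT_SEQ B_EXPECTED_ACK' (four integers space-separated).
After event 0: A_seq=1000 A_ack=2017 B_seq=2017 B_ack=1000
After event 1: A_seq=1144 A_ack=2017 B_seq=2017 B_ack=1144
After event 2: A_seq=1217 A_ack=2017 B_seq=2017 B_ack=1144
After event 3: A_seq=1396 A_ack=2017 B_seq=2017 B_ack=1144
After event 4: A_seq=1396 A_ack=2109 B_seq=2109 B_ack=1144
After event 5: A_seq=1491 A_ack=2109 B_seq=2109 B_ack=1144
After event 6: A_seq=1616 A_ack=2109 B_seq=2109 B_ack=1144

Answer: 1616 2109 2109 1144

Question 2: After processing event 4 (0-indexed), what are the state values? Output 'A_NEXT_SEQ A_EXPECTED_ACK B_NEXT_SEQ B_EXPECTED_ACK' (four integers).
After event 0: A_seq=1000 A_ack=2017 B_seq=2017 B_ack=1000
After event 1: A_seq=1144 A_ack=2017 B_seq=2017 B_ack=1144
After event 2: A_seq=1217 A_ack=2017 B_seq=2017 B_ack=1144
After event 3: A_seq=1396 A_ack=2017 B_seq=2017 B_ack=1144
After event 4: A_seq=1396 A_ack=2109 B_seq=2109 B_ack=1144

1396 2109 2109 1144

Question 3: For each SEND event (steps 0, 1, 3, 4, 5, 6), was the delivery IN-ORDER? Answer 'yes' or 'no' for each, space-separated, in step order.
Step 0: SEND seq=2000 -> in-order
Step 1: SEND seq=1000 -> in-order
Step 3: SEND seq=1217 -> out-of-order
Step 4: SEND seq=2017 -> in-order
Step 5: SEND seq=1396 -> out-of-order
Step 6: SEND seq=1491 -> out-of-order

Answer: yes yes no yes no no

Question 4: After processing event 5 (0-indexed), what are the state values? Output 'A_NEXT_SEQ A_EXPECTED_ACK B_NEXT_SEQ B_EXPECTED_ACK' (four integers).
After event 0: A_seq=1000 A_ack=2017 B_seq=2017 B_ack=1000
After event 1: A_seq=1144 A_ack=2017 B_seq=2017 B_ack=1144
After event 2: A_seq=1217 A_ack=2017 B_seq=2017 B_ack=1144
After event 3: A_seq=1396 A_ack=2017 B_seq=2017 B_ack=1144
After event 4: A_seq=1396 A_ack=2109 B_seq=2109 B_ack=1144
After event 5: A_seq=1491 A_ack=2109 B_seq=2109 B_ack=1144

1491 2109 2109 1144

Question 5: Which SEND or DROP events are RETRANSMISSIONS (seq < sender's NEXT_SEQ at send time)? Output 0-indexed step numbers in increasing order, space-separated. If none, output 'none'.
Answer: none

Derivation:
Step 0: SEND seq=2000 -> fresh
Step 1: SEND seq=1000 -> fresh
Step 2: DROP seq=1144 -> fresh
Step 3: SEND seq=1217 -> fresh
Step 4: SEND seq=2017 -> fresh
Step 5: SEND seq=1396 -> fresh
Step 6: SEND seq=1491 -> fresh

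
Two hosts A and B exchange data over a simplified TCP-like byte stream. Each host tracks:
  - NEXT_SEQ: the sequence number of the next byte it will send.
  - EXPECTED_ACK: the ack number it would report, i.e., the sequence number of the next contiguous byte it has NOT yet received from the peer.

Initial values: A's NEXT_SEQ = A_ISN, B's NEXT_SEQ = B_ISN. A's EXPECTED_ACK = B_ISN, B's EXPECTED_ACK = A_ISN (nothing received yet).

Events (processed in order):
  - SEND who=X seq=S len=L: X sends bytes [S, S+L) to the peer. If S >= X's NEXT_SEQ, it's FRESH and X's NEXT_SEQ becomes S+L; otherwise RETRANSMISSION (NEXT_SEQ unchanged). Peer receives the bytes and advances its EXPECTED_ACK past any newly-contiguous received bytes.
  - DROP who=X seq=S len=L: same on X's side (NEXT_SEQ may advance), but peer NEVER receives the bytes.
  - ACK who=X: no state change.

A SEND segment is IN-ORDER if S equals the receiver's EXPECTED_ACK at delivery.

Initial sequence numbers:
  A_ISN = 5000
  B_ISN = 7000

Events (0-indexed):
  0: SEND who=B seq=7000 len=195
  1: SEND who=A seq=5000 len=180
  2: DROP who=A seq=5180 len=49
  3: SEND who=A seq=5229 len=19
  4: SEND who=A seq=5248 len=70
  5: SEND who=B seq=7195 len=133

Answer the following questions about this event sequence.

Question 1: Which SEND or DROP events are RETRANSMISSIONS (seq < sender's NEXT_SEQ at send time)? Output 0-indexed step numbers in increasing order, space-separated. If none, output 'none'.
Step 0: SEND seq=7000 -> fresh
Step 1: SEND seq=5000 -> fresh
Step 2: DROP seq=5180 -> fresh
Step 3: SEND seq=5229 -> fresh
Step 4: SEND seq=5248 -> fresh
Step 5: SEND seq=7195 -> fresh

Answer: none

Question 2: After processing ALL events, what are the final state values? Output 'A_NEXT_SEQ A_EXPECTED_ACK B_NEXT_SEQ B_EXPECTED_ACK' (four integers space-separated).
After event 0: A_seq=5000 A_ack=7195 B_seq=7195 B_ack=5000
After event 1: A_seq=5180 A_ack=7195 B_seq=7195 B_ack=5180
After event 2: A_seq=5229 A_ack=7195 B_seq=7195 B_ack=5180
After event 3: A_seq=5248 A_ack=7195 B_seq=7195 B_ack=5180
After event 4: A_seq=5318 A_ack=7195 B_seq=7195 B_ack=5180
After event 5: A_seq=5318 A_ack=7328 B_seq=7328 B_ack=5180

Answer: 5318 7328 7328 5180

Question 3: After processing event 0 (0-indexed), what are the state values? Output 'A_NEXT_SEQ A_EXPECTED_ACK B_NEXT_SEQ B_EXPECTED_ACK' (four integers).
After event 0: A_seq=5000 A_ack=7195 B_seq=7195 B_ack=5000

5000 7195 7195 5000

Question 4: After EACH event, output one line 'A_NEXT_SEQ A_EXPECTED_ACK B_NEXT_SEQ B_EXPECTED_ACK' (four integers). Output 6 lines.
5000 7195 7195 5000
5180 7195 7195 5180
5229 7195 7195 5180
5248 7195 7195 5180
5318 7195 7195 5180
5318 7328 7328 5180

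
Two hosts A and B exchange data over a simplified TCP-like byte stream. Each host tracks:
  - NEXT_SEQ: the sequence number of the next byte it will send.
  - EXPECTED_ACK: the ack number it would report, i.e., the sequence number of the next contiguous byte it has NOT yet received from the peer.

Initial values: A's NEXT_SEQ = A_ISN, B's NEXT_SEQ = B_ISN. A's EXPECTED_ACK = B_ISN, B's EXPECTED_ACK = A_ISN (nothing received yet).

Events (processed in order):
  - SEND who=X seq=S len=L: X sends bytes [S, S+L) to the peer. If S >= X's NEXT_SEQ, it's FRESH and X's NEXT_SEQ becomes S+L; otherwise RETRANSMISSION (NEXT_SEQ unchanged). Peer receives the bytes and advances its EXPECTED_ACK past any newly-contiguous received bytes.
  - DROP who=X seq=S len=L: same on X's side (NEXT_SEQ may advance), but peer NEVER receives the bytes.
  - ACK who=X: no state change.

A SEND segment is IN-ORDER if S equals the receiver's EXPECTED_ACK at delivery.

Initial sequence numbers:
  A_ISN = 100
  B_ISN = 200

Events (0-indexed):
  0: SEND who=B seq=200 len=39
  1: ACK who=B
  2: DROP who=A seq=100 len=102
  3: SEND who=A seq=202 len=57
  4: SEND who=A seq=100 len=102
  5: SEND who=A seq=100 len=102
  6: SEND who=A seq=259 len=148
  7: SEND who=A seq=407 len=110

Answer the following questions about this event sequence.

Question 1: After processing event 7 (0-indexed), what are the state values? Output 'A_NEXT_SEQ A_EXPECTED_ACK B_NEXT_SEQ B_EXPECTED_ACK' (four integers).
After event 0: A_seq=100 A_ack=239 B_seq=239 B_ack=100
After event 1: A_seq=100 A_ack=239 B_seq=239 B_ack=100
After event 2: A_seq=202 A_ack=239 B_seq=239 B_ack=100
After event 3: A_seq=259 A_ack=239 B_seq=239 B_ack=100
After event 4: A_seq=259 A_ack=239 B_seq=239 B_ack=259
After event 5: A_seq=259 A_ack=239 B_seq=239 B_ack=259
After event 6: A_seq=407 A_ack=239 B_seq=239 B_ack=407
After event 7: A_seq=517 A_ack=239 B_seq=239 B_ack=517

517 239 239 517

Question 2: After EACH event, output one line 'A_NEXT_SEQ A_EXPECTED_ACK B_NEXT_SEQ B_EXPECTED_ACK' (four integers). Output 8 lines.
100 239 239 100
100 239 239 100
202 239 239 100
259 239 239 100
259 239 239 259
259 239 239 259
407 239 239 407
517 239 239 517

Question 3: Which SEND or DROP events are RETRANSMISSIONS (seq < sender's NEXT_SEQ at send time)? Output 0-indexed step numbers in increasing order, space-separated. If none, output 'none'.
Step 0: SEND seq=200 -> fresh
Step 2: DROP seq=100 -> fresh
Step 3: SEND seq=202 -> fresh
Step 4: SEND seq=100 -> retransmit
Step 5: SEND seq=100 -> retransmit
Step 6: SEND seq=259 -> fresh
Step 7: SEND seq=407 -> fresh

Answer: 4 5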